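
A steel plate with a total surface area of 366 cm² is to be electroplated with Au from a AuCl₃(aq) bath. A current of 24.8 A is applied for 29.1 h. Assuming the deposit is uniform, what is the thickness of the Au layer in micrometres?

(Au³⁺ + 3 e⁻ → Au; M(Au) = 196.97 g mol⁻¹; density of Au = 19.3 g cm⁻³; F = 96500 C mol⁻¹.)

Q = I·t = 24.80 × 104760 = 2598000 C; n(e⁻) = 26.92 mol.
n(Au) = n(e⁻)/3 = 8.974 mol, so m = 8.974 × 196.97 = 1768 g.
Volume = m/ρ = 1768 / 19.3 = 91.59 cm³.
Thickness = V/A = 91.59 / 366 = 0.250 cm = 2500 μm.

2500 μm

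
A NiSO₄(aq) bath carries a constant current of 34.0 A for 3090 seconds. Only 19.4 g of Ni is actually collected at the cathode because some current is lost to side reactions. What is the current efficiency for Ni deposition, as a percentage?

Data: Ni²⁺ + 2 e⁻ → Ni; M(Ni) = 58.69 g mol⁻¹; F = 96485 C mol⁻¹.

60.7 %

Q = I·t = 34.00 × 3090.0 = 105100 C; n(e⁻) = 105100/96485 = 1.089 mol.
Theoretical n(Ni) = n(e⁻)/2 = 0.5444 mol, i.e. m_theo = 0.5444 × 58.69 = 31.95 g.
Efficiency = m_actual / m_theo = 19.4 / 31.95 = 60.7 %.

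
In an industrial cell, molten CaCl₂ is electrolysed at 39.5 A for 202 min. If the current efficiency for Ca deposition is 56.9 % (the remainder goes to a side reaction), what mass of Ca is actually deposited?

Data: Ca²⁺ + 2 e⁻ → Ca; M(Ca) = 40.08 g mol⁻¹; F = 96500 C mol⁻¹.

Q = I·t = 39.50 × 12120 = 478700 C.
n(e⁻) = 478700/96500 = 4.961 mol; theoretically n(Ca) = 4.961/2 = 2.481 mol, m_theo = 99.42 g.
At 56.9 % efficiency, m_actual = 0.569 × 99.42 = 56.6 g.

56.6 g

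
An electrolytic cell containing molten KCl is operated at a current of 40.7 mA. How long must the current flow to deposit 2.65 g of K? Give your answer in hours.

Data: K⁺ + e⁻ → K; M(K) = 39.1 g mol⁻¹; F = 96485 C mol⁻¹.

n(K) = m/M = 2.65 / 39.1 = 0.06777 mol.
Each K atom requires 1 electron, so n(e⁻) = 1 × 0.06777 = 0.06777 mol.
Q = n(e⁻)·F = 0.06777 × 96485 = 6539 C.
t = Q/I = 6539 / 0.04070 A = 160700 s = 44.6 h.

44.6 h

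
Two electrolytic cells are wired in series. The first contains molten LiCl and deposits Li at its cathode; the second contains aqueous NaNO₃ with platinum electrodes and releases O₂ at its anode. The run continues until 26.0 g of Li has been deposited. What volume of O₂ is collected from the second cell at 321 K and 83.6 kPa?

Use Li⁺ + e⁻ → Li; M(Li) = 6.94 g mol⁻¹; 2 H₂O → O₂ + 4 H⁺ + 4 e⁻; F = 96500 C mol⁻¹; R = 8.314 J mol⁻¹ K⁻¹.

29.9 L

n(Li) = 26.0 / 6.94 = 3.746 mol, so n(e⁻) = 1 × 3.746 = 3.746 mol.
The cells are in series, so the same 3.746 mol of electrons passes through the second cell.
2 H₂O → O₂ + 4 H⁺ + 4 e⁻ — 4 mol e⁻ per mol O₂, so n(O₂) = 3.746/4 = 0.9366 mol.
V = nRT/P = (0.9366 × 8.314 × 321) / (83.6 × 10³) = 0.0299 m³ = 29.9 L.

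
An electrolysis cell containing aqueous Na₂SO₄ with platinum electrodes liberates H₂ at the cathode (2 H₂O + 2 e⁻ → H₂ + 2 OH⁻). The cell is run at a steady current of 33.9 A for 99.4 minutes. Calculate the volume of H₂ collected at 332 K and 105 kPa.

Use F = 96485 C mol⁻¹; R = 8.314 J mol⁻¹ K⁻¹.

Q = I·t = 33.90 A × 5964.0 s = 202200 C.
n(e⁻) = Q/F = 202200 / 96485 = 2.095 mol.
2 electrons are transferred per H₂ molecule, so n(H₂) = 2.095 / 2 = 1.048 mol.
V = nRT/P = (1.048 × 8.314 × 332) / (105 × 10³ Pa) = 0.0275 m³ = 27.5 L.

27.5 L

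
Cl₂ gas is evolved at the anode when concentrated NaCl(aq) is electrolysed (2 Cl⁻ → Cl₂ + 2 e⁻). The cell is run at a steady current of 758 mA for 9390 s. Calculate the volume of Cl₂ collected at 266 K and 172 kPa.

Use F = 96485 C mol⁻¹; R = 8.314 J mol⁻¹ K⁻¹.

0.474 L

Q = I·t = 0.7580 A × 9390.0 s = 7118 C.
n(e⁻) = Q/F = 7118 / 96485 = 0.07377 mol.
2 electrons are transferred per Cl₂ molecule, so n(Cl₂) = 0.07377 / 2 = 0.03688 mol.
V = nRT/P = (0.03688 × 8.314 × 266) / (172 × 10³ Pa) = 4.74 × 10⁻⁴ m³ = 0.474 L.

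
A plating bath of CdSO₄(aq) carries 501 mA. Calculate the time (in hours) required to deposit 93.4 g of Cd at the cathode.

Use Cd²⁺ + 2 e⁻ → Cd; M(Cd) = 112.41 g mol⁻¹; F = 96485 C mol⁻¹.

n(Cd) = m/M = 93.4 / 112.41 = 0.8309 mol.
Each Cd atom requires 2 electrons, so n(e⁻) = 2 × 0.8309 = 1.662 mol.
Q = n(e⁻)·F = 1.662 × 96485 = 160300 C.
t = Q/I = 160300 / 0.5010 A = 320000 s = 88.9 h.

88.9 h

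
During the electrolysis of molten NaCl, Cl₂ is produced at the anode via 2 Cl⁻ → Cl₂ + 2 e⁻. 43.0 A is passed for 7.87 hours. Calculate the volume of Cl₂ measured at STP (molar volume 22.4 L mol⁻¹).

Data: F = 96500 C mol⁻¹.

141 L

Q = I·t = 43.00 A × 28332 s = 1218000 C.
n(e⁻) = Q/F = 1218000 / 96500 = 12.62 mol.
2 electrons are transferred per Cl₂ molecule, so n(Cl₂) = 12.62 / 2 = 6.312 mol.
V = n × V_m = 6.312 × 22.4 = 141 L.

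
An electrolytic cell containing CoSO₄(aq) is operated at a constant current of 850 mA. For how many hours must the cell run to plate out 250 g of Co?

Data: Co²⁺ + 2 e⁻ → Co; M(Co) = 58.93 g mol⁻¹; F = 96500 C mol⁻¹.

n(Co) = m/M = 250 / 58.93 = 4.242 mol.
Each Co atom requires 2 electrons, so n(e⁻) = 2 × 4.242 = 8.485 mol.
Q = n(e⁻)·F = 8.485 × 96500 = 818800 C.
t = Q/I = 818800 / 0.8500 A = 963300 s = 268 h.

268 h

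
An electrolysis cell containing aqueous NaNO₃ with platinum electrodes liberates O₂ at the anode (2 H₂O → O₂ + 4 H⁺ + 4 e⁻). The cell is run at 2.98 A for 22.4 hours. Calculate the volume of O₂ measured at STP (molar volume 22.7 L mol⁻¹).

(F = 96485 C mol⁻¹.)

Q = I·t = 2.980 A × 80640 s = 240300 C.
n(e⁻) = Q/F = 240300 / 96485 = 2.491 mol.
4 electrons are transferred per O₂ molecule, so n(O₂) = 2.491 / 4 = 0.6227 mol.
V = n × V_m = 0.6227 × 22.7 = 14.1 L.

14.1 L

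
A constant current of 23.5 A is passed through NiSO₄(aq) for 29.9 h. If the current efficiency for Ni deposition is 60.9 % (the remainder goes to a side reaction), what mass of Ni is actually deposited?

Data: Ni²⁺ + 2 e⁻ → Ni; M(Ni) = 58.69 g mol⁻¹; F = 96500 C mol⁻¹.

468 g

Q = I·t = 23.50 × 107640 = 2530000 C.
n(e⁻) = 2530000/96500 = 26.21 mol; theoretically n(Ni) = 26.21/2 = 13.11 mol, m_theo = 769.2 g.
At 60.9 % efficiency, m_actual = 0.609 × 769.2 = 468 g.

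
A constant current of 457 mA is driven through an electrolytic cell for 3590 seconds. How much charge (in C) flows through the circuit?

1640 C

Q = I·t = 0.4570 A × 3590.0 s = 1640 C.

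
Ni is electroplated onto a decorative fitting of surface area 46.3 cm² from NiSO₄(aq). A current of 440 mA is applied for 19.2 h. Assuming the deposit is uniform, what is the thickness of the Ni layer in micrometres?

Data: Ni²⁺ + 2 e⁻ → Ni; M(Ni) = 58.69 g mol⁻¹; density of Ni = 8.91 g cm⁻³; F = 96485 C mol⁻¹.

Q = I·t = 0.4400 × 69120 = 30410 C; n(e⁻) = 0.3152 mol.
n(Ni) = n(e⁻)/2 = 0.1576 mol, so m = 0.1576 × 58.69 = 9.250 g.
Volume = m/ρ = 9.250 / 8.91 = 1.038 cm³.
Thickness = V/A = 1.038 / 46.3 = 0.0224 cm = 224 μm.

224 μm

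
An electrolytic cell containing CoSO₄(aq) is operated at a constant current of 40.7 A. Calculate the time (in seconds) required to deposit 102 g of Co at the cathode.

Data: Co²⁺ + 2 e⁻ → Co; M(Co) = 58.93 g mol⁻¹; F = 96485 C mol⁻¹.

n(Co) = m/M = 102 / 58.93 = 1.731 mol.
Each Co atom requires 2 electrons, so n(e⁻) = 2 × 1.731 = 3.462 mol.
Q = n(e⁻)·F = 3.462 × 96485 = 334000 C.
t = Q/I = 334000 / 40.70 A = 8207 s.

8210 s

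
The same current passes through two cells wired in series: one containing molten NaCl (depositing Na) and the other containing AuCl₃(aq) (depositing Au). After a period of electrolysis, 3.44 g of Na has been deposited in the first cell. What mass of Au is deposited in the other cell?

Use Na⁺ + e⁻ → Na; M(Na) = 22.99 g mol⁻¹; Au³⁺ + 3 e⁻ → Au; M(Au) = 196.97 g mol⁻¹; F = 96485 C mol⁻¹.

n(Na) = 3.44 / 22.99 = 0.1496 mol.
Since Na⁺ + e⁻ → Na, n(e⁻) passed = 1 × 0.1496 = 0.1496 mol.
Cells in series carry the same charge, so the same 0.1496 mol of electrons passes through cell 2.
Au³⁺ + 3 e⁻ → Au, so n(Au) = 0.1496 / 3 = 0.04988 mol.
m(Au) = 0.04988 × 196.97 = 9.82 g.

9.82 g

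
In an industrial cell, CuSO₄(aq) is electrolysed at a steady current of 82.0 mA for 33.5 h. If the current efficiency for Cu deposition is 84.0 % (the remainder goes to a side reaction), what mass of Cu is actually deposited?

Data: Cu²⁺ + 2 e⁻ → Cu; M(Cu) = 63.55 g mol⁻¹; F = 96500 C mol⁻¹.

Q = I·t = 0.08200 × 120600 = 9889 C.
n(e⁻) = 9889/96500 = 0.1025 mol; theoretically n(Cu) = 0.1025/2 = 0.05124 mol, m_theo = 3.256 g.
At 84.0 % efficiency, m_actual = 0.840 × 3.256 = 2.74 g.

2.74 g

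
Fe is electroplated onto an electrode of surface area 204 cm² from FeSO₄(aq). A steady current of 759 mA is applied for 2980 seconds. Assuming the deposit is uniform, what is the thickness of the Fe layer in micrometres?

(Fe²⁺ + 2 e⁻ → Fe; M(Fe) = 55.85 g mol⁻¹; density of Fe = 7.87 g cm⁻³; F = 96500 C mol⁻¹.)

4.08 μm

Q = I·t = 0.7590 × 2980.0 = 2262 C; n(e⁻) = 0.02344 mol.
n(Fe) = n(e⁻)/2 = 0.01172 mol, so m = 0.01172 × 55.85 = 0.6545 g.
Volume = m/ρ = 0.6545 / 7.87 = 0.08317 cm³.
Thickness = V/A = 0.08317 / 204 = 4.08 × 10⁻⁴ cm = 4.08 μm.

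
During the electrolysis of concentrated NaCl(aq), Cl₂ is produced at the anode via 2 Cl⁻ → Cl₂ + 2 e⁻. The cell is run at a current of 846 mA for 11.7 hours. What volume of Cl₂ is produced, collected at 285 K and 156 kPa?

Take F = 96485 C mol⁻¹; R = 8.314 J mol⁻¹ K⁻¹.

Q = I·t = 0.8460 A × 42120 s = 35630 C.
n(e⁻) = Q/F = 35630 / 96485 = 0.3693 mol.
2 electrons are transferred per Cl₂ molecule, so n(Cl₂) = 0.3693 / 2 = 0.1847 mol.
V = nRT/P = (0.1847 × 8.314 × 285) / (156 × 10³ Pa) = 0.00280 m³ = 2.80 L.

2.80 L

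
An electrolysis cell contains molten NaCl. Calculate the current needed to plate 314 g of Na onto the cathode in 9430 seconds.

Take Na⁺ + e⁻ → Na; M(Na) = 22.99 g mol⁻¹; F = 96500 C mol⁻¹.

140 A

n(Na) = 314 / 22.99 = 13.66 mol.
n(e⁻) = 1 × 13.66 = 13.66 mol.
Q = n(e⁻)·F = 13.66 × 96500 = 1318000 C.
I = Q/t = 1318000 / 9430.0 s = 140 A.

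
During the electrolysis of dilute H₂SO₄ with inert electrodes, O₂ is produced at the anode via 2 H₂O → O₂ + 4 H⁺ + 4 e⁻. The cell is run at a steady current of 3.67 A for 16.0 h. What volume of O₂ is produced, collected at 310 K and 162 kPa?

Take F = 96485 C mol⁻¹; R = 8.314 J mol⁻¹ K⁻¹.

Q = I·t = 3.670 A × 57600 s = 211400 C.
n(e⁻) = Q/F = 211400 / 96485 = 2.191 mol.
4 electrons are transferred per O₂ molecule, so n(O₂) = 2.191 / 4 = 0.5477 mol.
V = nRT/P = (0.5477 × 8.314 × 310) / (162 × 10³ Pa) = 0.00871 m³ = 8.71 L.

8.71 L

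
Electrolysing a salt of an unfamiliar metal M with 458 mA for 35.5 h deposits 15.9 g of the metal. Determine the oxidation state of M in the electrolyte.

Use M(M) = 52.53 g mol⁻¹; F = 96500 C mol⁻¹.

+2

Q = I·t = 0.4580 A × 127800 s = 58530 C, so n(e⁻) = 58530/96500 = 0.6066 mol.
n(M) deposited = 15.9 / 52.53 = 0.3027 mol.
Electrons per atom = n(e⁻)/n(M) = 0.6066 / 0.3027 = 2.00 ≈ 2, so the ion is M²⁺.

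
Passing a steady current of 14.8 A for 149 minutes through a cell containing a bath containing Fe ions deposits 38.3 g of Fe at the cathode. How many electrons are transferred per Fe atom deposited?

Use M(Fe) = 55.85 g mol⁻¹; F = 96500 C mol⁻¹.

2

Q = I·t = 14.80 A × 8940.0 s = 132300 C, so n(e⁻) = 132300/96500 = 1.371 mol.
n(Fe) deposited = 38.3 / 55.85 = 0.6858 mol.
Electrons per atom = n(e⁻)/n(Fe) = 1.371 / 0.6858 = 2.00 ≈ 2, so the ion is Fe²⁺.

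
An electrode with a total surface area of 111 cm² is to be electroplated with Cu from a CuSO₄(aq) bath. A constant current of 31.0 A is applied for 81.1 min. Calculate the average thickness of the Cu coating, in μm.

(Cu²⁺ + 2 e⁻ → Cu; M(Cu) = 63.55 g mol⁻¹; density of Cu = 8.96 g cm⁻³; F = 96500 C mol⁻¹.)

Q = I·t = 31.00 × 4866.0 = 150800 C; n(e⁻) = 1.563 mol.
n(Cu) = n(e⁻)/2 = 0.7816 mol, so m = 0.7816 × 63.55 = 49.67 g.
Volume = m/ρ = 49.67 / 8.96 = 5.543 cm³.
Thickness = V/A = 5.543 / 111 = 0.0499 cm = 499 μm.

499 μm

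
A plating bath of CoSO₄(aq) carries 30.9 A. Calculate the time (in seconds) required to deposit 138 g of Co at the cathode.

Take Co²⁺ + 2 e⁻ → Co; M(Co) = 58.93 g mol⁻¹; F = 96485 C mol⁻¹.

n(Co) = m/M = 138 / 58.93 = 2.342 mol.
Each Co atom requires 2 electrons, so n(e⁻) = 2 × 2.342 = 4.684 mol.
Q = n(e⁻)·F = 4.684 × 96485 = 451900 C.
t = Q/I = 451900 / 30.90 A = 14620 s.

14600 s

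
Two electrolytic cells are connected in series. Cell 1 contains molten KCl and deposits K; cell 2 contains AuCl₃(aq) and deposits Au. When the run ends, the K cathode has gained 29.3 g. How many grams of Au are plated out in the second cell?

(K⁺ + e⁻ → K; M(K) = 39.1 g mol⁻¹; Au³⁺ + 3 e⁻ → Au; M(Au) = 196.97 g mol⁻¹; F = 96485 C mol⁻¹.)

49.2 g

n(K) = 29.3 / 39.1 = 0.7494 mol.
Since K⁺ + e⁻ → K, n(e⁻) passed = 1 × 0.7494 = 0.7494 mol.
Cells in series carry the same charge, so the same 0.7494 mol of electrons passes through cell 2.
Au³⁺ + 3 e⁻ → Au, so n(Au) = 0.7494 / 3 = 0.2498 mol.
m(Au) = 0.2498 × 196.97 = 49.2 g.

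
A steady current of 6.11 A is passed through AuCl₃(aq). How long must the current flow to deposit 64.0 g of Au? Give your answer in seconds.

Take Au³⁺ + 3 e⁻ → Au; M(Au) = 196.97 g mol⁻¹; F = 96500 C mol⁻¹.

15400 s

n(Au) = m/M = 64.0 / 196.97 = 0.3249 mol.
Each Au atom requires 3 electrons, so n(e⁻) = 3 × 0.3249 = 0.9748 mol.
Q = n(e⁻)·F = 0.9748 × 96500 = 94070 C.
t = Q/I = 94070 / 6.110 A = 15400 s.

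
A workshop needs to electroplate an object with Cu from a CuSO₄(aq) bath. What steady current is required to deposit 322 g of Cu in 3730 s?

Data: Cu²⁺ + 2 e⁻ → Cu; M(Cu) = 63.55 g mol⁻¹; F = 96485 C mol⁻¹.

n(Cu) = 322 / 63.55 = 5.067 mol.
n(e⁻) = 2 × 5.067 = 10.13 mol.
Q = n(e⁻)·F = 10.13 × 96485 = 977800 C.
I = Q/t = 977800 / 3730.0 s = 262 A.

262 A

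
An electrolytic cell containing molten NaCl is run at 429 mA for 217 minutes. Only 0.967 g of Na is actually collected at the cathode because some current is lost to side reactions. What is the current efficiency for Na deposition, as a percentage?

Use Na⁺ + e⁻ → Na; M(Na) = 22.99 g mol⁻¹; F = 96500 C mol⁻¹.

Q = I·t = 0.4290 × 13020 = 5586 C; n(e⁻) = 5586/96500 = 0.05788 mol.
Theoretical n(Na) = n(e⁻)/1 = 0.05788 mol, i.e. m_theo = 0.05788 × 22.99 = 1.331 g.
Efficiency = m_actual / m_theo = 0.967 / 1.331 = 72.7 %.

72.7 %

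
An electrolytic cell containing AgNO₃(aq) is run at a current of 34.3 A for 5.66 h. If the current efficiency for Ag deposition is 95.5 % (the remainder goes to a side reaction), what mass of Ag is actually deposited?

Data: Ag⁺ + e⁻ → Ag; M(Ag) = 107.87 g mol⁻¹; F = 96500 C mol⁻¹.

Q = I·t = 34.30 × 20376 = 698900 C.
n(e⁻) = 698900/96500 = 7.242 mol; theoretically n(Ag) = 7.242/1 = 7.242 mol, m_theo = 781.2 g.
At 95.5 % efficiency, m_actual = 0.955 × 781.2 = 746 g.

746 g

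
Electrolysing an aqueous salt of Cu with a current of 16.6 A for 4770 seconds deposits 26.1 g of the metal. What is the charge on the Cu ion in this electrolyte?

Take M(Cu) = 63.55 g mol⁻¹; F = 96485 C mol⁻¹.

+2

Q = I·t = 16.60 A × 4770.0 s = 79180 C, so n(e⁻) = 79180/96485 = 0.8207 mol.
n(Cu) deposited = 26.1 / 63.55 = 0.4107 mol.
Electrons per atom = n(e⁻)/n(Cu) = 0.8207 / 0.4107 = 2.00 ≈ 2, so the ion is Cu²⁺.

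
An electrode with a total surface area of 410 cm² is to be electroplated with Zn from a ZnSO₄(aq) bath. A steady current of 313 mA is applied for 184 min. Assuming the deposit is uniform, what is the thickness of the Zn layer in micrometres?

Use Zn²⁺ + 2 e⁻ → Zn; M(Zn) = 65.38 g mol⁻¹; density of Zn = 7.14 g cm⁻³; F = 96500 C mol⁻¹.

Q = I·t = 0.3130 × 11040 = 3456 C; n(e⁻) = 0.03581 mol.
n(Zn) = n(e⁻)/2 = 0.01790 mol, so m = 0.01790 × 65.38 = 1.171 g.
Volume = m/ρ = 1.171 / 7.14 = 0.1639 cm³.
Thickness = V/A = 0.1639 / 410 = 4.00 × 10⁻⁴ cm = 4.00 μm.

4.00 μm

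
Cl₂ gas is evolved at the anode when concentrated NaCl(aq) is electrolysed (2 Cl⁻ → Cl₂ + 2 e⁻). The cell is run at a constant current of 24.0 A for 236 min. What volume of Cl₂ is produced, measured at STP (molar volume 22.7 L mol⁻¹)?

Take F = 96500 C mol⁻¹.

40.0 L

Q = I·t = 24.00 A × 14160 s = 339800 C.
n(e⁻) = Q/F = 339800 / 96500 = 3.522 mol.
2 electrons are transferred per Cl₂ molecule, so n(Cl₂) = 3.522 / 2 = 1.761 mol.
V = n × V_m = 1.761 × 22.7 = 40.0 L.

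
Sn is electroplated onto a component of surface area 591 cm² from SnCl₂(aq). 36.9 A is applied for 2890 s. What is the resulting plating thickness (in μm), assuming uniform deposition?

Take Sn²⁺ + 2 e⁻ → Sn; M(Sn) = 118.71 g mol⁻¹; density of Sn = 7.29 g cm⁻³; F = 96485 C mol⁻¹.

Q = I·t = 36.90 × 2890.0 = 106600 C; n(e⁻) = 1.105 mol.
n(Sn) = n(e⁻)/2 = 0.5526 mol, so m = 0.5526 × 118.71 = 65.60 g.
Volume = m/ρ = 65.60 / 7.29 = 8.999 cm³.
Thickness = V/A = 8.999 / 591 = 0.0152 cm = 152 μm.

152 μm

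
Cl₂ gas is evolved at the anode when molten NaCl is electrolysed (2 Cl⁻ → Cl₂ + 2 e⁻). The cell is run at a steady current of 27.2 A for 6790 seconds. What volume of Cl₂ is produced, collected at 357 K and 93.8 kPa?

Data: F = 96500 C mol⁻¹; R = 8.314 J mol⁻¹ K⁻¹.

Q = I·t = 27.20 A × 6790.0 s = 184700 C.
n(e⁻) = Q/F = 184700 / 96500 = 1.914 mol.
2 electrons are transferred per Cl₂ molecule, so n(Cl₂) = 1.914 / 2 = 0.9569 mol.
V = nRT/P = (0.9569 × 8.314 × 357) / (93.8 × 10³ Pa) = 0.0303 m³ = 30.3 L.

30.3 L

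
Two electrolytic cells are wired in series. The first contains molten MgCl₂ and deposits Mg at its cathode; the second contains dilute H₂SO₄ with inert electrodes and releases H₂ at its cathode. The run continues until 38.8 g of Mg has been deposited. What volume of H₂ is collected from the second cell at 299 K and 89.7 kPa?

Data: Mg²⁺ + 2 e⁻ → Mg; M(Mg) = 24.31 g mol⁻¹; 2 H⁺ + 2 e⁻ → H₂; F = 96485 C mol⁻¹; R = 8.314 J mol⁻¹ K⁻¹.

44.2 L

n(Mg) = 38.8 / 24.31 = 1.596 mol, so n(e⁻) = 2 × 1.596 = 3.192 mol.
The cells are in series, so the same 3.192 mol of electrons passes through the second cell.
2 H⁺ + 2 e⁻ → H₂ — 2 mol e⁻ per mol H₂, so n(H₂) = 3.192/2 = 1.596 mol.
V = nRT/P = (1.596 × 8.314 × 299) / (89.7 × 10³) = 0.0442 m³ = 44.2 L.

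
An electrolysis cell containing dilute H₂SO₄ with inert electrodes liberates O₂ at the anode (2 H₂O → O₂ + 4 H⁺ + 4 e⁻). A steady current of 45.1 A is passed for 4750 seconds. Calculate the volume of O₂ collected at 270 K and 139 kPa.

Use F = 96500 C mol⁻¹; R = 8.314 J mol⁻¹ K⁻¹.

Q = I·t = 45.10 A × 4750.0 s = 214200 C.
n(e⁻) = Q/F = 214200 / 96500 = 2.220 mol.
4 electrons are transferred per O₂ molecule, so n(O₂) = 2.220 / 4 = 0.5550 mol.
V = nRT/P = (0.5550 × 8.314 × 270) / (139 × 10³ Pa) = 0.00896 m³ = 8.96 L.

8.96 L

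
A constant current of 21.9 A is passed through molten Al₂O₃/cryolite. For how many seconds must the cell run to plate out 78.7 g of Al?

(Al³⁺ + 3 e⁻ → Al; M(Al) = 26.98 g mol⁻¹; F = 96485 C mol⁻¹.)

38600 s

n(Al) = m/M = 78.7 / 26.98 = 2.917 mol.
Each Al atom requires 3 electrons, so n(e⁻) = 3 × 2.917 = 8.751 mol.
Q = n(e⁻)·F = 8.751 × 96485 = 844300 C.
t = Q/I = 844300 / 21.90 A = 38550 s.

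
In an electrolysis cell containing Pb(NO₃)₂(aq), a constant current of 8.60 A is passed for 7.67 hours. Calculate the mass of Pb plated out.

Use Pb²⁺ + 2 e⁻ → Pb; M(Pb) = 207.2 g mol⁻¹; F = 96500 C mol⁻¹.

Q = I·t = 8.600 A × 27612 s = 237500 C.
n(e⁻) = Q/F = 237500 / 96500 = 2.461 mol.
Pb²⁺ + 2 e⁻ → Pb, so n(Pb) = n(e⁻)/2 = 1.230 mol.
m = n·M = 1.230 × 207.2 = 255 g.

255 g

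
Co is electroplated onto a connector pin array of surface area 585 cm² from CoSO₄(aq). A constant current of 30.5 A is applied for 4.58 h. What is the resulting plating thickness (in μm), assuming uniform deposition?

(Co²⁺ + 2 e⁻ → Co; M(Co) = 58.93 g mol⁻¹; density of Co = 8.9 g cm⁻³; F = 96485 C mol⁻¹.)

Q = I·t = 30.50 × 16488 = 502900 C; n(e⁻) = 5.212 mol.
n(Co) = n(e⁻)/2 = 2.606 mol, so m = 2.606 × 58.93 = 153.6 g.
Volume = m/ρ = 153.6 / 8.9 = 17.26 cm³.
Thickness = V/A = 17.26 / 585 = 0.0295 cm = 295 μm.

295 μm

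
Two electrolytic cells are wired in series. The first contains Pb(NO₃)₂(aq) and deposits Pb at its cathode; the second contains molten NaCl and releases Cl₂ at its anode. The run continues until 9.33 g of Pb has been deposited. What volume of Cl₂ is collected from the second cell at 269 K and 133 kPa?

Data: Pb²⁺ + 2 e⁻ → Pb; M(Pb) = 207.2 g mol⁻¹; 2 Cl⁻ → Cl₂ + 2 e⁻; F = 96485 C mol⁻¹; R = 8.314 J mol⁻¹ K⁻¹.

n(Pb) = 9.33 / 207.2 = 0.04503 mol, so n(e⁻) = 2 × 0.04503 = 0.09006 mol.
The cells are in series, so the same 0.09006 mol of electrons passes through the second cell.
2 Cl⁻ → Cl₂ + 2 e⁻ — 2 mol e⁻ per mol Cl₂, so n(Cl₂) = 0.09006/2 = 0.04503 mol.
V = nRT/P = (0.04503 × 8.314 × 269) / (133 × 10³) = 7.57 × 10⁻⁴ m³ = 0.757 L.

0.757 L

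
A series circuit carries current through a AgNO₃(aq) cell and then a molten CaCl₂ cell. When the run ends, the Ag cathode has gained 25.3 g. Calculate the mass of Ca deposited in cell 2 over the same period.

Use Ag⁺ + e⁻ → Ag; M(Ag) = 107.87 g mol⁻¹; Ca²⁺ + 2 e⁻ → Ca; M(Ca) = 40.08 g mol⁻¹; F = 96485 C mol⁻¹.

4.70 g

n(Ag) = 25.3 / 107.87 = 0.2345 mol.
Since Ag⁺ + e⁻ → Ag, n(e⁻) passed = 1 × 0.2345 = 0.2345 mol.
Cells in series carry the same charge, so the same 0.2345 mol of electrons passes through cell 2.
Ca²⁺ + 2 e⁻ → Ca, so n(Ca) = 0.2345 / 2 = 0.1173 mol.
m(Ca) = 0.1173 × 40.08 = 4.70 g.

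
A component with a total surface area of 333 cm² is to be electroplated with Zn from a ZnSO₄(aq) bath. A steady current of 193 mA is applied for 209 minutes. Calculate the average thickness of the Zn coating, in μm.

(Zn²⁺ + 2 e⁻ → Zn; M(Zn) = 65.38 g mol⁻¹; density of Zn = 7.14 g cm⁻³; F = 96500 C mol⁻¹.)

3.45 μm

Q = I·t = 0.1930 × 12540 = 2420 C; n(e⁻) = 0.02508 mol.
n(Zn) = n(e⁻)/2 = 0.01254 mol, so m = 0.01254 × 65.38 = 0.8199 g.
Volume = m/ρ = 0.8199 / 7.14 = 0.1148 cm³.
Thickness = V/A = 0.1148 / 333 = 3.45 × 10⁻⁴ cm = 3.45 μm.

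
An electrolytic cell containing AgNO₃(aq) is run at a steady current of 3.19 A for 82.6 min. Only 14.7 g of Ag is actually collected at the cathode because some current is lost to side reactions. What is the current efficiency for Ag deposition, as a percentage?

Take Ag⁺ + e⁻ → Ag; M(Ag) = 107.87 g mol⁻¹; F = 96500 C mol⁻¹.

83.2 %

Q = I·t = 3.190 × 4956.0 = 15810 C; n(e⁻) = 15810/96500 = 0.1638 mol.
Theoretical n(Ag) = n(e⁻)/1 = 0.1638 mol, i.e. m_theo = 0.1638 × 107.87 = 17.67 g.
Efficiency = m_actual / m_theo = 14.7 / 17.67 = 83.2 %.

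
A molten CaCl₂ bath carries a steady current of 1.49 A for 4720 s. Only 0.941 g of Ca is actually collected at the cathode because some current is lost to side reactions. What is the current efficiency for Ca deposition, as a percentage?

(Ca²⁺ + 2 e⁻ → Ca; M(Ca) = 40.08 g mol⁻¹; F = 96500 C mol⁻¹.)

Q = I·t = 1.490 × 4720.0 = 7033 C; n(e⁻) = 7033/96500 = 0.07288 mol.
Theoretical n(Ca) = n(e⁻)/2 = 0.03644 mol, i.e. m_theo = 0.03644 × 40.08 = 1.460 g.
Efficiency = m_actual / m_theo = 0.941 / 1.460 = 64.4 %.

64.4 %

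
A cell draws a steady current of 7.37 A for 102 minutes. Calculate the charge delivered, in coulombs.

45100 C

Q = I·t = 7.370 A × 6120.0 s = 45100 C.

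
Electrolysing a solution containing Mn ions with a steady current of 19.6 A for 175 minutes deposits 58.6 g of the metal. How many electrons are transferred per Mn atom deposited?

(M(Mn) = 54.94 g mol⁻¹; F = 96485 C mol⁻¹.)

2

Q = I·t = 19.60 A × 10500 s = 205800 C, so n(e⁻) = 205800/96485 = 2.133 mol.
n(Mn) deposited = 58.6 / 54.94 = 1.067 mol.
Electrons per atom = n(e⁻)/n(Mn) = 2.133 / 1.067 = 2.00 ≈ 2, so the ion is Mn²⁺.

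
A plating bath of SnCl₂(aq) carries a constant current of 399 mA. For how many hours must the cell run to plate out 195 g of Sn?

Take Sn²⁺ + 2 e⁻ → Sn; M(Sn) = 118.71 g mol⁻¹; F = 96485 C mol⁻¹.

221 h

n(Sn) = m/M = 195 / 118.71 = 1.643 mol.
Each Sn atom requires 2 electrons, so n(e⁻) = 2 × 1.643 = 3.285 mol.
Q = n(e⁻)·F = 3.285 × 96485 = 317000 C.
t = Q/I = 317000 / 0.3990 A = 794400 s = 221 h.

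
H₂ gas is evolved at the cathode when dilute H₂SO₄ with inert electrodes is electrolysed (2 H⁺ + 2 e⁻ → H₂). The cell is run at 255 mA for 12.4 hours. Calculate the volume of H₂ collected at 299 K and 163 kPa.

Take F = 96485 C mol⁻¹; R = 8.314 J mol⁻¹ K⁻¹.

Q = I·t = 0.2550 A × 44640 s = 11380 C.
n(e⁻) = Q/F = 11380 / 96485 = 0.1180 mol.
2 electrons are transferred per H₂ molecule, so n(H₂) = 0.1180 / 2 = 0.05899 mol.
V = nRT/P = (0.05899 × 8.314 × 299) / (163 × 10³ Pa) = 9.00 × 10⁻⁴ m³ = 0.900 L.

0.900 L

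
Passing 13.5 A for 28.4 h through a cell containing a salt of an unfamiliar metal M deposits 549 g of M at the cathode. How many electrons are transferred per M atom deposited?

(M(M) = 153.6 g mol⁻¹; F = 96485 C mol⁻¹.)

Q = I·t = 13.50 A × 102240 s = 1380000 C, so n(e⁻) = 1380000/96485 = 14.31 mol.
n(M) deposited = 549 / 153.6 = 3.574 mol.
Electrons per atom = n(e⁻)/n(M) = 14.31 / 3.574 = 4.00 ≈ 4, so the ion is M⁴⁺.

4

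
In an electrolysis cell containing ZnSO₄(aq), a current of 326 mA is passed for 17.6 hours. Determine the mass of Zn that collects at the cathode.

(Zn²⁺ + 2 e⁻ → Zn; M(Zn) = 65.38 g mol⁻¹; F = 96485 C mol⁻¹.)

7.00 g

Q = I·t = 0.3260 A × 63360 s = 20660 C.
n(e⁻) = Q/F = 20660 / 96485 = 0.2141 mol.
Zn²⁺ + 2 e⁻ → Zn, so n(Zn) = n(e⁻)/2 = 0.1070 mol.
m = n·M = 0.1070 × 65.38 = 7.00 g.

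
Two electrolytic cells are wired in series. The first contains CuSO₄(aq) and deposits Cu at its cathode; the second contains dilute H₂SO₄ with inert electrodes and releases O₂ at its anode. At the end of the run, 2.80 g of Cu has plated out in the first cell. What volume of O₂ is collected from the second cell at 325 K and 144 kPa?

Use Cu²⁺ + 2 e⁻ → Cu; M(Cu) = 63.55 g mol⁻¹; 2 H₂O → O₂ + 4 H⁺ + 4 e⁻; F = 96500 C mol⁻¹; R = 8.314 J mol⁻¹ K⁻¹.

0.413 L

n(Cu) = 2.80 / 63.55 = 0.04406 mol, so n(e⁻) = 2 × 0.04406 = 0.08812 mol.
The cells are in series, so the same 0.08812 mol of electrons passes through the second cell.
2 H₂O → O₂ + 4 H⁺ + 4 e⁻ — 4 mol e⁻ per mol O₂, so n(O₂) = 0.08812/4 = 0.02203 mol.
V = nRT/P = (0.02203 × 8.314 × 325) / (144 × 10³) = 4.13 × 10⁻⁴ m³ = 0.413 L.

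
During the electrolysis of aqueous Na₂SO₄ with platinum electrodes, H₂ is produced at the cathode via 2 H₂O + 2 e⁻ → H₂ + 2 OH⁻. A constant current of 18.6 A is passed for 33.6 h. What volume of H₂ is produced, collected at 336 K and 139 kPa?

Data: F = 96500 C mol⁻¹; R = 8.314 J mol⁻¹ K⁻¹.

Q = I·t = 18.60 A × 120960 s = 2250000 C.
n(e⁻) = Q/F = 2250000 / 96500 = 23.31 mol.
2 electrons are transferred per H₂ molecule, so n(H₂) = 23.31 / 2 = 11.66 mol.
V = nRT/P = (11.66 × 8.314 × 336) / (139 × 10³ Pa) = 0.234 m³ = 234 L.

234 L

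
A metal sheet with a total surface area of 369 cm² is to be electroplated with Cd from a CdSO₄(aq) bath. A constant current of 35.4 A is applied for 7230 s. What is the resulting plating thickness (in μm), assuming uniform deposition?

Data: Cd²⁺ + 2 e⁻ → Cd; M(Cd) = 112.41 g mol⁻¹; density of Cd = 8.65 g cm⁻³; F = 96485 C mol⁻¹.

Q = I·t = 35.40 × 7230.0 = 255900 C; n(e⁻) = 2.653 mol.
n(Cd) = n(e⁻)/2 = 1.326 mol, so m = 1.326 × 112.41 = 149.1 g.
Volume = m/ρ = 149.1 / 8.65 = 17.24 cm³.
Thickness = V/A = 17.24 / 369 = 0.0467 cm = 467 μm.

467 μm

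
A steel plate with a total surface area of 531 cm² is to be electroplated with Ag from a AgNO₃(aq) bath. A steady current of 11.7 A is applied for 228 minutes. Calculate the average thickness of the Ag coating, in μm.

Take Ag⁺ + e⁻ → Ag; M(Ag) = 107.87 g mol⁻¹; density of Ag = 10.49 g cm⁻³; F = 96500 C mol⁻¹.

Q = I·t = 11.70 × 13680 = 160100 C; n(e⁻) = 1.659 mol.
n(Ag) = n(e⁻)/1 = 1.659 mol, so m = 1.659 × 107.87 = 178.9 g.
Volume = m/ρ = 178.9 / 10.49 = 17.06 cm³.
Thickness = V/A = 17.06 / 531 = 0.0321 cm = 321 μm.

321 μm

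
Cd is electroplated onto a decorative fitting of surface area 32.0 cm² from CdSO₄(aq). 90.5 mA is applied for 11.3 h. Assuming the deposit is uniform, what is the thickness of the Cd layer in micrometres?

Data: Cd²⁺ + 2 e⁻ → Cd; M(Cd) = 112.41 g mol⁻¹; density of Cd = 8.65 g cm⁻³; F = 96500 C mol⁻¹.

77.5 μm

Q = I·t = 0.09050 × 40680 = 3682 C; n(e⁻) = 0.03815 mol.
n(Cd) = n(e⁻)/2 = 0.01908 mol, so m = 0.01908 × 112.41 = 2.144 g.
Volume = m/ρ = 2.144 / 8.65 = 0.2479 cm³.
Thickness = V/A = 0.2479 / 32.0 = 0.00775 cm = 77.5 μm.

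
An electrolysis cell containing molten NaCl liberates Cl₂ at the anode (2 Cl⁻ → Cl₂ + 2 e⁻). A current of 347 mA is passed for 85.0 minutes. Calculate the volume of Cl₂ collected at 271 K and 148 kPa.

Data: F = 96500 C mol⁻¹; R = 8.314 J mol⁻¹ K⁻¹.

Q = I·t = 0.3470 A × 5100.0 s = 1770 C.
n(e⁻) = Q/F = 1770 / 96500 = 0.01834 mol.
2 electrons are transferred per Cl₂ molecule, so n(Cl₂) = 0.01834 / 2 = 0.009169 mol.
V = nRT/P = (0.009169 × 8.314 × 271) / (148 × 10³ Pa) = 1.40 × 10⁻⁴ m³ = 0.140 L.

0.140 L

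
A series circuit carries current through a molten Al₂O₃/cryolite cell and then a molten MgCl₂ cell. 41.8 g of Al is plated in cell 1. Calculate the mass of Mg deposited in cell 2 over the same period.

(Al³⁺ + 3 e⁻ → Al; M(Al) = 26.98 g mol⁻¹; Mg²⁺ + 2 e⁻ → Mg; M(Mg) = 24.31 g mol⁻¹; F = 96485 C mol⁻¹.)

56.5 g

n(Al) = 41.8 / 26.98 = 1.549 mol.
Since Al³⁺ + 3 e⁻ → Al, n(e⁻) passed = 3 × 1.549 = 4.648 mol.
Cells in series carry the same charge, so the same 4.648 mol of electrons passes through cell 2.
Mg²⁺ + 2 e⁻ → Mg, so n(Mg) = 4.648 / 2 = 2.324 mol.
m(Mg) = 2.324 × 24.31 = 56.5 g.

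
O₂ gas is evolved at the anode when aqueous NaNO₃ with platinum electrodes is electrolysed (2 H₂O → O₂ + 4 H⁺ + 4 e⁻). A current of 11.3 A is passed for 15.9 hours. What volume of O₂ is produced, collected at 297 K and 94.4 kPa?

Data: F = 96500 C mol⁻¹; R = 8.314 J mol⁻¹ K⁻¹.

Q = I·t = 11.30 A × 57240 s = 646800 C.
n(e⁻) = Q/F = 646800 / 96500 = 6.703 mol.
4 electrons are transferred per O₂ molecule, so n(O₂) = 6.703 / 4 = 1.676 mol.
V = nRT/P = (1.676 × 8.314 × 297) / (94.4 × 10³ Pa) = 0.0438 m³ = 43.8 L.

43.8 L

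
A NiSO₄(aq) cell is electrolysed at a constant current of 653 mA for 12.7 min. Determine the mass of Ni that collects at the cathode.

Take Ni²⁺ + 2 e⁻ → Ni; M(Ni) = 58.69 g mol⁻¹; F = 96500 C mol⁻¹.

Q = I·t = 0.6530 A × 762.00 s = 497.6 C.
n(e⁻) = Q/F = 497.6 / 96500 = 0.005156 mol.
Ni²⁺ + 2 e⁻ → Ni, so n(Ni) = n(e⁻)/2 = 0.002578 mol.
m = n·M = 0.002578 × 58.69 = 0.151 g.

0.151 g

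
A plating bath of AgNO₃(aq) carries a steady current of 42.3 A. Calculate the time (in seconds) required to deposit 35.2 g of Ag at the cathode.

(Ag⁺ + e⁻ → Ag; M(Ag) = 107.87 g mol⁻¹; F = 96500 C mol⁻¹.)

744 s

n(Ag) = m/M = 35.2 / 107.87 = 0.3263 mol.
Each Ag atom requires 1 electron, so n(e⁻) = 1 × 0.3263 = 0.3263 mol.
Q = n(e⁻)·F = 0.3263 × 96500 = 31490 C.
t = Q/I = 31490 / 42.30 A = 744.4 s.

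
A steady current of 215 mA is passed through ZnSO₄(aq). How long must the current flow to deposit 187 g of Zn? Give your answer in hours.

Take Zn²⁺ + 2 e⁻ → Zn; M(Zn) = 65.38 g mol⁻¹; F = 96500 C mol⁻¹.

n(Zn) = m/M = 187 / 65.38 = 2.860 mol.
Each Zn atom requires 2 electrons, so n(e⁻) = 2 × 2.860 = 5.720 mol.
Q = n(e⁻)·F = 5.720 × 96500 = 552000 C.
t = Q/I = 552000 / 0.2150 A = 2568000 s = 713 h.

713 h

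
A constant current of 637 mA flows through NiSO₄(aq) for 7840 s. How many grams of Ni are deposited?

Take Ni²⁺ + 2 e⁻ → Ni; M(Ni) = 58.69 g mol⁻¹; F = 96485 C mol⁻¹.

1.52 g

Q = I·t = 0.6370 A × 7840.0 s = 4994 C.
n(e⁻) = Q/F = 4994 / 96485 = 0.05176 mol.
Ni²⁺ + 2 e⁻ → Ni, so n(Ni) = n(e⁻)/2 = 0.02588 mol.
m = n·M = 0.02588 × 58.69 = 1.52 g.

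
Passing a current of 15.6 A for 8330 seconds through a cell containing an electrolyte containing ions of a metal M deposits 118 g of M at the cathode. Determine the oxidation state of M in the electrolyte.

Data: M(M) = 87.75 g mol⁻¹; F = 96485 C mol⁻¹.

Q = I·t = 15.60 A × 8330.0 s = 129900 C, so n(e⁻) = 129900/96485 = 1.347 mol.
n(M) deposited = 118 / 87.75 = 1.345 mol.
Electrons per atom = n(e⁻)/n(M) = 1.347 / 1.345 = 1.00 ≈ 1, so the ion is M⁺.

+1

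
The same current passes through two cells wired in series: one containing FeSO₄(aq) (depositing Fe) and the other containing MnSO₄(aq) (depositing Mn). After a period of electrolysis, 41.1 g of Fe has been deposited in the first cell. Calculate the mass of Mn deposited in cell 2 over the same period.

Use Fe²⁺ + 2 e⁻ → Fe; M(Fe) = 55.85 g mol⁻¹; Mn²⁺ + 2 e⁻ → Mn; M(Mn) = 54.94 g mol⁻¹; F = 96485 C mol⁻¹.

n(Fe) = 41.1 / 55.85 = 0.7359 mol.
Since Fe²⁺ + 2 e⁻ → Fe, n(e⁻) passed = 2 × 0.7359 = 1.472 mol.
Cells in series carry the same charge, so the same 1.472 mol of electrons passes through cell 2.
Mn²⁺ + 2 e⁻ → Mn, so n(Mn) = 1.472 / 2 = 0.7359 mol.
m(Mn) = 0.7359 × 54.94 = 40.4 g.

40.4 g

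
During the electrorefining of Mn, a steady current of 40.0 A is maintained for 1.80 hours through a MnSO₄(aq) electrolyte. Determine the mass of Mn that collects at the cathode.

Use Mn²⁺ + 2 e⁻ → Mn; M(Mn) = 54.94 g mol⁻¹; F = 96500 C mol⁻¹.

73.8 g

Q = I·t = 40.00 A × 6480.0 s = 259200 C.
n(e⁻) = Q/F = 259200 / 96500 = 2.686 mol.
Mn²⁺ + 2 e⁻ → Mn, so n(Mn) = n(e⁻)/2 = 1.343 mol.
m = n·M = 1.343 × 54.94 = 73.8 g.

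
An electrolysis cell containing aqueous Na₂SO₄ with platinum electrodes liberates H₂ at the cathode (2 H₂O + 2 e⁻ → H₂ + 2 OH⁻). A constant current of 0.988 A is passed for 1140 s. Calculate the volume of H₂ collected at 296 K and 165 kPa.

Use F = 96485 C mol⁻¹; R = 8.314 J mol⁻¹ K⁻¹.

0.0871 L

Q = I·t = 0.9880 A × 1140.0 s = 1126 C.
n(e⁻) = Q/F = 1126 / 96485 = 0.01167 mol.
2 electrons are transferred per H₂ molecule, so n(H₂) = 0.01167 / 2 = 0.005837 mol.
V = nRT/P = (0.005837 × 8.314 × 296) / (165 × 10³ Pa) = 8.71 × 10⁻⁵ m³ = 0.0871 L.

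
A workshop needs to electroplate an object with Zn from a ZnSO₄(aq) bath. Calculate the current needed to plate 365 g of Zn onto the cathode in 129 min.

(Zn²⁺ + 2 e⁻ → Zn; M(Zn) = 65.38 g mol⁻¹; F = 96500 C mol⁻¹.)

n(Zn) = 365 / 65.38 = 5.583 mol.
n(e⁻) = 2 × 5.583 = 11.17 mol.
Q = n(e⁻)·F = 11.17 × 96500 = 1077000 C.
I = Q/t = 1077000 / 7740.0 s = 139 A.

139 A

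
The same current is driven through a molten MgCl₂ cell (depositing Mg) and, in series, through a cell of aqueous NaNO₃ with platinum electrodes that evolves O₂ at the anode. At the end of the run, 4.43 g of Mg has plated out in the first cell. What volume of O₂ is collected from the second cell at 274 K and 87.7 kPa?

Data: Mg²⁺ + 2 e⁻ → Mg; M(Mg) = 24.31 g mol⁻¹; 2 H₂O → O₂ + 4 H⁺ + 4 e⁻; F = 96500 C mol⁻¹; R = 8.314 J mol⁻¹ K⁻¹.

2.37 L

n(Mg) = 4.43 / 24.31 = 0.1822 mol, so n(e⁻) = 2 × 0.1822 = 0.3645 mol.
The cells are in series, so the same 0.3645 mol of electrons passes through the second cell.
2 H₂O → O₂ + 4 H⁺ + 4 e⁻ — 4 mol e⁻ per mol O₂, so n(O₂) = 0.3645/4 = 0.09111 mol.
V = nRT/P = (0.09111 × 8.314 × 274) / (87.7 × 10³) = 0.00237 m³ = 2.37 L.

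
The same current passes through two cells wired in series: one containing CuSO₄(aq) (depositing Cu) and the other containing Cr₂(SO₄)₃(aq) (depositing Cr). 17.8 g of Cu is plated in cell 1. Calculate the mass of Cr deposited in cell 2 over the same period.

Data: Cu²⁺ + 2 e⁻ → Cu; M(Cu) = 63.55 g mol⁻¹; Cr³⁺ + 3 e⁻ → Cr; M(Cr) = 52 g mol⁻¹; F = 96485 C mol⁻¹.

9.71 g

n(Cu) = 17.8 / 63.55 = 0.2801 mol.
Since Cu²⁺ + 2 e⁻ → Cu, n(e⁻) passed = 2 × 0.2801 = 0.5602 mol.
Cells in series carry the same charge, so the same 0.5602 mol of electrons passes through cell 2.
Cr³⁺ + 3 e⁻ → Cr, so n(Cr) = 0.5602 / 3 = 0.1867 mol.
m(Cr) = 0.1867 × 52 = 9.71 g.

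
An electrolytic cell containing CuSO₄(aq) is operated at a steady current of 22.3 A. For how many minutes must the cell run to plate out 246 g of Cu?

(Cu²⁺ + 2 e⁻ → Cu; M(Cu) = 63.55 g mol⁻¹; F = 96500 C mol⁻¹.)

558 min

n(Cu) = m/M = 246 / 63.55 = 3.871 mol.
Each Cu atom requires 2 electrons, so n(e⁻) = 2 × 3.871 = 7.742 mol.
Q = n(e⁻)·F = 7.742 × 96500 = 747100 C.
t = Q/I = 747100 / 22.30 A = 33500 s = 558 min.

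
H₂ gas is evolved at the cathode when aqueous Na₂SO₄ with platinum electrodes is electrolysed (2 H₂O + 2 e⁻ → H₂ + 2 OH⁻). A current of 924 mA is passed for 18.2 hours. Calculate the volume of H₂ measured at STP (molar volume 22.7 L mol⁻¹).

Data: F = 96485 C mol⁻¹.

7.12 L

Q = I·t = 0.9240 A × 65520 s = 60540 C.
n(e⁻) = Q/F = 60540 / 96485 = 0.6275 mol.
2 electrons are transferred per H₂ molecule, so n(H₂) = 0.6275 / 2 = 0.3137 mol.
V = n × V_m = 0.3137 × 22.7 = 7.12 L.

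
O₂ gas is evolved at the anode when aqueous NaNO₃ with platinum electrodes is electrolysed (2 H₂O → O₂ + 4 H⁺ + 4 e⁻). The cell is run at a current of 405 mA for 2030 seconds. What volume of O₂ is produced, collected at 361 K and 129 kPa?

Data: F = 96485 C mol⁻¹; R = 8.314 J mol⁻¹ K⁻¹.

Q = I·t = 0.4050 A × 2030.0 s = 822.2 C.
n(e⁻) = Q/F = 822.2 / 96485 = 0.008521 mol.
4 electrons are transferred per O₂ molecule, so n(O₂) = 0.008521 / 4 = 0.002130 mol.
V = nRT/P = (0.002130 × 8.314 × 361) / (129 × 10³ Pa) = 4.96 × 10⁻⁵ m³ = 0.0496 L.

0.0496 L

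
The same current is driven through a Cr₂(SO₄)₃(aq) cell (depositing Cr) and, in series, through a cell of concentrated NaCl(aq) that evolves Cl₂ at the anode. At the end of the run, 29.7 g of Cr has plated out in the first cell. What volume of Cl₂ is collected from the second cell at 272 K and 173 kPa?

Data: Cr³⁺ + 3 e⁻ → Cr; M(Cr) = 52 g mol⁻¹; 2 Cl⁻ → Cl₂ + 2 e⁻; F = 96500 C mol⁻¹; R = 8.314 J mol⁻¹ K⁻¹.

11.2 L

n(Cr) = 29.7 / 52 = 0.5712 mol, so n(e⁻) = 3 × 0.5712 = 1.713 mol.
The cells are in series, so the same 1.713 mol of electrons passes through the second cell.
2 Cl⁻ → Cl₂ + 2 e⁻ — 2 mol e⁻ per mol Cl₂, so n(Cl₂) = 1.713/2 = 0.8567 mol.
V = nRT/P = (0.8567 × 8.314 × 272) / (173 × 10³) = 0.0112 m³ = 11.2 L.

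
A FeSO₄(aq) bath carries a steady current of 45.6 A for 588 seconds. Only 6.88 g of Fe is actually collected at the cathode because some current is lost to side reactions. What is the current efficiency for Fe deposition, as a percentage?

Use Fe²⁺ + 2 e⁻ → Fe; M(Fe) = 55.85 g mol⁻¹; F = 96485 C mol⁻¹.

88.7 %

Q = I·t = 45.60 × 588.00 = 26810 C; n(e⁻) = 26810/96485 = 0.2779 mol.
Theoretical n(Fe) = n(e⁻)/2 = 0.1389 mol, i.e. m_theo = 0.1389 × 55.85 = 7.760 g.
Efficiency = m_actual / m_theo = 6.88 / 7.760 = 88.7 %.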